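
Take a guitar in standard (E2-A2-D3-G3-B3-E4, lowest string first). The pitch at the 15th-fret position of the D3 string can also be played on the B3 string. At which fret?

D3 at fret 15 is D3 + 15 semitones = F4.
The open B3 string is 9 semitones above the open D3, so the same pitch on the B3 string lies at fret 15 − 9 = 6.

6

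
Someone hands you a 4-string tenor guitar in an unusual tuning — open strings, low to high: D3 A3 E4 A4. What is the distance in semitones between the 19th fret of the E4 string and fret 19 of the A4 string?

5 semitones

E4 at fret 19 → B5 (MIDI 83); A4 at fret 19 → E6 (MIDI 88).
83 − 88 = -5, so the two pitches are 5 semitones apart, with E6 the higher.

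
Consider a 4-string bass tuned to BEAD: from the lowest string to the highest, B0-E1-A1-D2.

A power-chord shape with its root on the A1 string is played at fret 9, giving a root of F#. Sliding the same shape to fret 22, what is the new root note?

G

Moving from fret 9 to fret 22 shifts the root by 13 semitones.
F# up 13 semitones is G.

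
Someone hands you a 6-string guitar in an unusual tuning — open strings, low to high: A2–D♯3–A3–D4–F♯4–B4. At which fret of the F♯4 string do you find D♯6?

D♯6 is 21 semitones above the open F♯4 (F#–G–G#–A–…–C#–D–D#), so it sits at fret 21.

21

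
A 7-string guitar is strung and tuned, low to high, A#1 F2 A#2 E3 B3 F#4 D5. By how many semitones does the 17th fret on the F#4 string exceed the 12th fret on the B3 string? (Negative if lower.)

12 semitones

F#4 at fret 17 → B5 (MIDI 83); B3 at fret 12 → B4 (MIDI 71).
83 − 71 = 12, so the two pitches are 12 semitones apart.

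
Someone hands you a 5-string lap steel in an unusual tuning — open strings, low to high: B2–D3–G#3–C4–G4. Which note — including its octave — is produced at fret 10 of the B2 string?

A3

Each fret is one semitone, so B2 + 10 = A3.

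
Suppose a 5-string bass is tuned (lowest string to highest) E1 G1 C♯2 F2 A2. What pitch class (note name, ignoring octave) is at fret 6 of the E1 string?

A♯

E1 is MIDI 28. Adding 6 gives 34; 34 mod 12 = 10, i.e. A♯.
(Equivalently spelled B♭.)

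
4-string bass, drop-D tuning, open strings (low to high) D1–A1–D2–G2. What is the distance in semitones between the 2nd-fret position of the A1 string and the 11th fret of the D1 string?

2 semitones

A1 at fret 2 → B1 (MIDI 35); D1 at fret 11 → C♯2 (MIDI 37).
35 − 37 = -2, so the two pitches are 2 semitones apart, with C♯2 the higher.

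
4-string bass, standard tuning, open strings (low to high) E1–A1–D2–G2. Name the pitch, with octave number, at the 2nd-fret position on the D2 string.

D2 is MIDI 38. Adding 2 gives 40, which is E2.

E2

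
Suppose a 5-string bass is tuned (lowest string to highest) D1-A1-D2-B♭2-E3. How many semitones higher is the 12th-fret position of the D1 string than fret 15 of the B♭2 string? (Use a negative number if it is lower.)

D1 at fret 12 → D2 (MIDI 38); B♭2 at fret 15 → D♭4 (MIDI 61).
38 − 61 = -23, so the two pitches are 23 semitones apart.

-23 semitones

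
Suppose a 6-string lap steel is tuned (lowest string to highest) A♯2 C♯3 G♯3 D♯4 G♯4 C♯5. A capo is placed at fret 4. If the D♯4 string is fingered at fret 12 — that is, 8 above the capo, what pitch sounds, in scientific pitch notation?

The capo raises the open D♯4 by 4 semitones to G4; fretting 8 more gives D♯4 + 4 + 8 = D♯4 + 12 semitones = D♯5.

D♯5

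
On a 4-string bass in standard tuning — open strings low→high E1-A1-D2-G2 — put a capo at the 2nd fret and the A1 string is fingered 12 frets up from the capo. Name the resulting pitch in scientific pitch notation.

The capo raises the open A1 by 2 semitones to B1; fretting 12 more gives A1 + 2 + 12 = A1 + 14 semitones = B2.

B2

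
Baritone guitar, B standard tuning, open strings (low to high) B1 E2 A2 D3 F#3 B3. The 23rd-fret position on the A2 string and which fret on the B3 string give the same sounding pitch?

9

Fret 23 on A2 is MIDI 45 + 23 = 68 (G#4). On the B3 string (open MIDI 59), that pitch is 68 − 59 = fret 9.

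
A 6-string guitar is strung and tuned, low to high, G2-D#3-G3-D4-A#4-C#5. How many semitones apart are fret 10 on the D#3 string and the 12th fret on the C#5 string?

24 semitones

D#3 at fret 10 → C#4 (MIDI 61); C#5 at fret 12 → C#6 (MIDI 85).
61 − 85 = -24, so the two pitches are 24 semitones apart, with C#6 the higher.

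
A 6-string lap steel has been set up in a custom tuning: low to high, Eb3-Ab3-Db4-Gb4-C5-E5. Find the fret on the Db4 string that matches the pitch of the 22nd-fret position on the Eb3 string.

12

Fret 22 on Eb3 is MIDI 51 + 22 = 73 (Db5). On the Db4 string (open MIDI 61), that pitch is 73 − 61 = fret 12.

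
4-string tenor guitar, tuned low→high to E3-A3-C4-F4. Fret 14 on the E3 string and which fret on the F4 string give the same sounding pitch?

1

Fret 14 on E3 is MIDI 52 + 14 = 66 (Gb4). On the F4 string (open MIDI 65), that pitch is 66 − 65 = fret 1.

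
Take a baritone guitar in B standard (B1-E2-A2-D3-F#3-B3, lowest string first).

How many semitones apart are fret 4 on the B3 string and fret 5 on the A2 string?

B3 at fret 4 → D#4 (MIDI 63); A2 at fret 5 → D3 (MIDI 50).
63 − 50 = 13, so the two pitches are 13 semitones apart, with D#4 the higher.

13 semitones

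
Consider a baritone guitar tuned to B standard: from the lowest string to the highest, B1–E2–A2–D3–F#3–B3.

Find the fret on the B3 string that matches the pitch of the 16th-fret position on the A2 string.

2

Fret 16 on A2 is MIDI 45 + 16 = 61 (C#4). On the B3 string (open MIDI 59), that pitch is 61 − 59 = fret 2.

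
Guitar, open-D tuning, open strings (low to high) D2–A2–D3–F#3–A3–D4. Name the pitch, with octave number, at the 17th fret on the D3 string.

Each fret is one semitone, so D3 + 17 = G4.

G4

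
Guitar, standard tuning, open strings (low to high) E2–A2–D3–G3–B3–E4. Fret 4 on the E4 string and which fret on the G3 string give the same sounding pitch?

Fret 4 on E4 is MIDI 64 + 4 = 68 (G#4). On the G3 string (open MIDI 55), that pitch is 68 − 55 = fret 13.

13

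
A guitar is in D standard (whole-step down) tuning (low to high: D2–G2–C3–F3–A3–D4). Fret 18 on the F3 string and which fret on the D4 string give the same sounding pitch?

F3 at fret 18 is F3 + 18 semitones = B4.
The open D4 string is 9 semitones above the open F3, so the same pitch on the D4 string lies at fret 18 − 9 = 9.

9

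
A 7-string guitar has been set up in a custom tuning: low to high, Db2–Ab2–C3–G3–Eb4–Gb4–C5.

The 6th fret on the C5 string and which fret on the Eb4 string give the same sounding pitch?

15

C5 at fret 6 is C5 + 6 semitones = Gb5.
The open Eb4 string is 9 semitones below the open C5, so the same pitch on the Eb4 string lies at fret 6 + 9 = 15.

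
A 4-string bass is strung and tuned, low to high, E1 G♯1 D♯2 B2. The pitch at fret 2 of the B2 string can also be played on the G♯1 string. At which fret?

Fret 2 on B2 is MIDI 47 + 2 = 49 (C♯3). On the G♯1 string (open MIDI 32), that pitch is 49 − 32 = fret 17.

17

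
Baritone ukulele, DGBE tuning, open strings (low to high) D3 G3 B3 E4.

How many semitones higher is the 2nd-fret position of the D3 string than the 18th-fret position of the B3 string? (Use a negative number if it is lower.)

D3 at fret 2 → E3 (MIDI 52); B3 at fret 18 → F5 (MIDI 77).
52 − 77 = -25, so the two pitches are 25 semitones apart.

-25 semitones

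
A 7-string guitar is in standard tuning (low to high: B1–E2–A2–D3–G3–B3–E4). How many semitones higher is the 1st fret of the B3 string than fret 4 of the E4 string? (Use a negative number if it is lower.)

B3 at fret 1 → C4 (MIDI 60); E4 at fret 4 → G♯4 (MIDI 68).
60 − 68 = -8, so the two pitches are 8 semitones apart.

-8 semitones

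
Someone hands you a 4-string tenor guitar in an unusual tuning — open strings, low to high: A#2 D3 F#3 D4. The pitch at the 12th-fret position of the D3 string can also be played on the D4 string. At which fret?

0

Fret 12 on D3 is MIDI 50 + 12 = 62 (D4). On the D4 string (open MIDI 62), that pitch is 62 − 62 = fret 0.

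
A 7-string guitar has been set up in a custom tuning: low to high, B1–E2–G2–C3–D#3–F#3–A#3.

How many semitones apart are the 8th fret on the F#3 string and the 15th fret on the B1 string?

12 semitones

F#3 at fret 8 → D4 (MIDI 62); B1 at fret 15 → D3 (MIDI 50).
62 − 50 = 12, so the two pitches are 12 semitones apart, with D4 the higher.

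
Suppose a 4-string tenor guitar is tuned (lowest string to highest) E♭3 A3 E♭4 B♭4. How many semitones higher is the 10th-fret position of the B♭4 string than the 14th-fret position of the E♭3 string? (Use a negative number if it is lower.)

15 semitones

B♭4 at fret 10 → A♭5 (MIDI 80); E♭3 at fret 14 → F4 (MIDI 65).
80 − 65 = 15, so the two pitches are 15 semitones apart.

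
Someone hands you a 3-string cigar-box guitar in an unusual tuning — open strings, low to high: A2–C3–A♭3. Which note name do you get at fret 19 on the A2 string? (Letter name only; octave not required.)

Each fret is one semitone, so A2 + 19 = E.

E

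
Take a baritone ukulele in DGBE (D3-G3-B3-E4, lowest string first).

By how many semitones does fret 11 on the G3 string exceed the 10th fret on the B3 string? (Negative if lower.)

G3 at fret 11 → F♯4 (MIDI 66); B3 at fret 10 → A4 (MIDI 69).
66 − 69 = -3, so the two pitches are 3 semitones apart.

-3 semitones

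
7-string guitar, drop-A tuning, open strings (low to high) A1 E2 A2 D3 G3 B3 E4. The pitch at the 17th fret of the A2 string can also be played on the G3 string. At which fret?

Fret 17 on A2 is MIDI 45 + 17 = 62 (D4). On the G3 string (open MIDI 55), that pitch is 62 − 55 = fret 7.

7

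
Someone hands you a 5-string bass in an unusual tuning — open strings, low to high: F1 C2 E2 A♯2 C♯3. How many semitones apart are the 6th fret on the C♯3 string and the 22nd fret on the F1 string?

C♯3 at fret 6 → G3 (MIDI 55); F1 at fret 22 → D♯3 (MIDI 51).
55 − 51 = 4, so the two pitches are 4 semitones apart, with G3 the higher.

4 semitones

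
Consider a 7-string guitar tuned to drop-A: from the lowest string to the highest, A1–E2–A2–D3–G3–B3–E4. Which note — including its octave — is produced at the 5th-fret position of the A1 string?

D2

Each fret is one semitone, so A1 + 5 = D2.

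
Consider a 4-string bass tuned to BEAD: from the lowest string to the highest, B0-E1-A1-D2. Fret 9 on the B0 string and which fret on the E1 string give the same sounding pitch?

B0 at fret 9 is B0 + 9 semitones = G#1.
The open E1 string is 5 semitones above the open B0, so the same pitch on the E1 string lies at fret 9 − 5 = 4.

4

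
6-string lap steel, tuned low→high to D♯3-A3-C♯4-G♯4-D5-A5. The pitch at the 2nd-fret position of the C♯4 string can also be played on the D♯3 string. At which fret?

Fret 2 on C♯4 is MIDI 61 + 2 = 63 (D♯4). On the D♯3 string (open MIDI 51), that pitch is 63 − 51 = fret 12.

12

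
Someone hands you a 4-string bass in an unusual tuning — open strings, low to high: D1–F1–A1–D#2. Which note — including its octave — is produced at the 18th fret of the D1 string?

G#2

Each fret is one semitone, so D1 + 18 = G#2.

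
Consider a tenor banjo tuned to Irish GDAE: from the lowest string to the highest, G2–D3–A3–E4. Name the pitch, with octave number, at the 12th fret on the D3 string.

D4

D3 is MIDI 50. Adding 12 gives 62, which is D4.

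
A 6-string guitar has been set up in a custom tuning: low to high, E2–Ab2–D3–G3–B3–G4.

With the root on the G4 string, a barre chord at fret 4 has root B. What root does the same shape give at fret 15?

Moving from fret 4 to fret 15 shifts the root by 11 semitones.
B up 11 semitones is Bb.

Bb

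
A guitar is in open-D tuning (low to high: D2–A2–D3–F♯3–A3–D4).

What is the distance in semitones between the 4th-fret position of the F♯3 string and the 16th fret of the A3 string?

15 semitones

F♯3 at fret 4 → A♯3 (MIDI 58); A3 at fret 16 → C♯5 (MIDI 73).
58 − 73 = -15, so the two pitches are 15 semitones apart, with C♯5 the higher.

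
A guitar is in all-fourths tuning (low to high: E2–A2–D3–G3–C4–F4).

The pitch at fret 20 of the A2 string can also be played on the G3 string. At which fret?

10

Fret 20 on A2 is MIDI 45 + 20 = 65 (F4). On the G3 string (open MIDI 55), that pitch is 65 − 55 = fret 10.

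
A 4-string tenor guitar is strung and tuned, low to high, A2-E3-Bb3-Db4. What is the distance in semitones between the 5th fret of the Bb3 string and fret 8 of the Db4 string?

6 semitones

Bb3 at fret 5 → Eb4 (MIDI 63); Db4 at fret 8 → A4 (MIDI 69).
63 − 69 = -6, so the two pitches are 6 semitones apart, with A4 the higher.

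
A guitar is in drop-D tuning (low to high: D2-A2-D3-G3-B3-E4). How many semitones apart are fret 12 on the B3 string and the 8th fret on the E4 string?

1 semitone

B3 at fret 12 → B4 (MIDI 71); E4 at fret 8 → C5 (MIDI 72).
71 − 72 = -1, so the two pitches are 1 semitone apart, with C5 the higher.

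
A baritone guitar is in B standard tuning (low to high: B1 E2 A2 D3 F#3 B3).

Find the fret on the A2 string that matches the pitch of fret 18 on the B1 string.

8

B1 at fret 18 is B1 + 18 semitones = F3.
The open A2 string is 10 semitones above the open B1, so the same pitch on the A2 string lies at fret 18 − 10 = 8.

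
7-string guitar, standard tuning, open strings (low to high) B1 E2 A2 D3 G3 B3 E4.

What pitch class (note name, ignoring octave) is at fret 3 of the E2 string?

E2 is MIDI 40. Adding 3 gives 43; 43 mod 12 = 7, i.e. G.

G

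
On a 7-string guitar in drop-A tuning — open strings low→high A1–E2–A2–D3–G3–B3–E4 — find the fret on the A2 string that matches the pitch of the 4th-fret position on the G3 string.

14

G3 at fret 4 is G3 + 4 semitones = B3.
The open A2 string is 10 semitones below the open G3, so the same pitch on the A2 string lies at fret 4 + 10 = 14.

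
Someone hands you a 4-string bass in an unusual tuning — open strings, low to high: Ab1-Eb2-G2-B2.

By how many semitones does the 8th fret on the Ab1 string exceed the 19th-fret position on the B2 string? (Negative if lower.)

-26 semitones

Ab1 at fret 8 → E2 (MIDI 40); B2 at fret 19 → Gb4 (MIDI 66).
40 − 66 = -26, so the two pitches are 26 semitones apart.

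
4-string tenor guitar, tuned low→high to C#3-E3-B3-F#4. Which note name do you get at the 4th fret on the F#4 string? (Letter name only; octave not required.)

The open F#4 string plus 4 semitones: F#–G–G#–A–A#.
(Equivalently spelled Bb.)

A#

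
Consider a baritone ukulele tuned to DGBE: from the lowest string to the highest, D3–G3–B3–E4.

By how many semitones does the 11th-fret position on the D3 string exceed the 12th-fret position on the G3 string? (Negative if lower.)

D3 at fret 11 → C#4 (MIDI 61); G3 at fret 12 → G4 (MIDI 67).
61 − 67 = -6, so the two pitches are 6 semitones apart.

-6 semitones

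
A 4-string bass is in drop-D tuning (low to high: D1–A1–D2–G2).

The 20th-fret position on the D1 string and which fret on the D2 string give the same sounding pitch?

8

D1 at fret 20 is D1 + 20 semitones = A#2.
The open D2 string is 12 semitones above the open D1, so the same pitch on the D2 string lies at fret 20 − 12 = 8.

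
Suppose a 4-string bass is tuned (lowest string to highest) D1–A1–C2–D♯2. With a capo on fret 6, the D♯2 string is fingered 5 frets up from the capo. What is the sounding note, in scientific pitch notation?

The capo raises the open D♯2 by 6 semitones to A2; fretting 5 more gives D♯2 + 6 + 5 = D♯2 + 11 semitones = D3.

D3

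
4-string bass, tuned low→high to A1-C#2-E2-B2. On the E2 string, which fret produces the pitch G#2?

G#2 is 4 semitones above the open E2 (E–F–F#–G–G#), so it sits at fret 4.

4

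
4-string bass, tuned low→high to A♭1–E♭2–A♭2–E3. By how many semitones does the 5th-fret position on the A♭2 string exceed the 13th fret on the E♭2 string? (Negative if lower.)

A♭2 at fret 5 → D♭3 (MIDI 49); E♭2 at fret 13 → E3 (MIDI 52).
49 − 52 = -3, so the two pitches are 3 semitones apart.

-3 semitones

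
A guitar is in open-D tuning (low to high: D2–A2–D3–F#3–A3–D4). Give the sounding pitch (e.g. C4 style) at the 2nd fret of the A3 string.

B3

A3 is MIDI 57. Adding 2 gives 59, which is B3.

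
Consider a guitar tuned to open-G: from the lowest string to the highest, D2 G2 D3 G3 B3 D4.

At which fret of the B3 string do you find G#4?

G#4 is 9 semitones above the open B3 (B–C–C#–D–D#–E–F–F#–G–G#), so it sits at fret 9.

9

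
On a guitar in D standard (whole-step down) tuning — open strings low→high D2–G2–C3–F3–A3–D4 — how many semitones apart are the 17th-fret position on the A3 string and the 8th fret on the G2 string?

A3 at fret 17 → D5 (MIDI 74); G2 at fret 8 → D#3 (MIDI 51).
74 − 51 = 23, so the two pitches are 23 semitones apart, with D5 the higher.

23 semitones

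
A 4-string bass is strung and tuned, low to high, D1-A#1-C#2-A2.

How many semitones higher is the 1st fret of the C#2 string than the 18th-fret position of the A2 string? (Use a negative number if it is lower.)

-25 semitones

C#2 at fret 1 → D2 (MIDI 38); A2 at fret 18 → D#4 (MIDI 63).
38 − 63 = -25, so the two pitches are 25 semitones apart.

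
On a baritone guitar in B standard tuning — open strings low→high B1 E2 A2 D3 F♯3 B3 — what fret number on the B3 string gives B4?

B4 is 12 semitones above the open B3 (B–C–C#–D–…–A–A#–B), so it sits at fret 12.

12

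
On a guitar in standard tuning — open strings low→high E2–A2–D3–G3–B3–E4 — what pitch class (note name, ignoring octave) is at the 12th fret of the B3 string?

The open B3 string plus 12 semitones: B–C–C#–D–…–A–A#–B.

B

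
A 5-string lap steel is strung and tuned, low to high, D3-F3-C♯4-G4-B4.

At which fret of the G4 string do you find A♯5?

15

A♯5 is 15 semitones above the open G4 (G–G#–A–A#–…–G#–A–A#), so it sits at fret 15.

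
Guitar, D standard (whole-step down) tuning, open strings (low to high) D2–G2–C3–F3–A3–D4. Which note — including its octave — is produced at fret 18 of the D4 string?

G#5

The open D4 string plus 18 semitones: D–D#–E–F–…–F#–G–G#.
The walk passes from B into C once, so the octave number goes from 4 to 5.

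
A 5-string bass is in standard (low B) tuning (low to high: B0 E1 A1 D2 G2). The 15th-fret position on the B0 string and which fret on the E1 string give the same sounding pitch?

Fret 15 on B0 is MIDI 23 + 15 = 38 (D2). On the E1 string (open MIDI 28), that pitch is 38 − 28 = fret 10.

10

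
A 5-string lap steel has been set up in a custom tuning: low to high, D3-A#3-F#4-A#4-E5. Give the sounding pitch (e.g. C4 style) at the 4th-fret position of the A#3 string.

D4

A#3 is MIDI 58. Adding 4 gives 62, which is D4.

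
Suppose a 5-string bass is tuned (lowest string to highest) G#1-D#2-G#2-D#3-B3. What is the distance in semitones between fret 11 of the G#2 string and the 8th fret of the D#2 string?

8 semitones

G#2 at fret 11 → G3 (MIDI 55); D#2 at fret 8 → B2 (MIDI 47).
55 − 47 = 8, so the two pitches are 8 semitones apart, with G3 the higher.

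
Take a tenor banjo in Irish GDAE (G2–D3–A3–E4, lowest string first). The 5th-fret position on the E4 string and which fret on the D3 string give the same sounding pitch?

19

E4 at fret 5 is E4 + 5 semitones = A4.
The open D3 string is 14 semitones below the open E4, so the same pitch on the D3 string lies at fret 5 + 14 = 19.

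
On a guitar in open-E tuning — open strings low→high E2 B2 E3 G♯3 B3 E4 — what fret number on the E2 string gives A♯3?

A♯3 is 18 semitones above the open E2 (E–F–F#–G–…–G#–A–A#), so it sits at fret 18.

18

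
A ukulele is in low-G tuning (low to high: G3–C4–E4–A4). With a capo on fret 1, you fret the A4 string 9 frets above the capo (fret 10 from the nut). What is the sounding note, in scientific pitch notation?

The capo raises the open A4 by 1 semitone to A♯4; fretting 9 more gives A4 + 1 + 9 = A4 + 10 semitones = G5.

G5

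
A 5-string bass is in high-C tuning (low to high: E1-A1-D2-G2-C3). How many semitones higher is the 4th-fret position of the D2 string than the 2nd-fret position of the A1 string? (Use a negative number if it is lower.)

D2 at fret 4 → F#2 (MIDI 42); A1 at fret 2 → B1 (MIDI 35).
42 − 35 = 7, so the two pitches are 7 semitones apart.

7 semitones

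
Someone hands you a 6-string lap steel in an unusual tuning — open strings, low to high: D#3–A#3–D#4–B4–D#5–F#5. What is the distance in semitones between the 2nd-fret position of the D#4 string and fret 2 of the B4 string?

D#4 at fret 2 → F4 (MIDI 65); B4 at fret 2 → C#5 (MIDI 73).
65 − 73 = -8, so the two pitches are 8 semitones apart, with C#5 the higher.

8 semitones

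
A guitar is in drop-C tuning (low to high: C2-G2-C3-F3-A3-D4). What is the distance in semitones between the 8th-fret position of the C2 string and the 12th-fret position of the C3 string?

16 semitones

C2 at fret 8 → G#2 (MIDI 44); C3 at fret 12 → C4 (MIDI 60).
44 − 60 = -16, so the two pitches are 16 semitones apart, with C4 the higher.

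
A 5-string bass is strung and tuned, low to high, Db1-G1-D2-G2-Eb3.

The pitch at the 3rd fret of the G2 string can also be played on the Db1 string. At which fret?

G2 at fret 3 is G2 + 3 semitones = Bb2.
The open Db1 string is 18 semitones below the open G2, so the same pitch on the Db1 string lies at fret 3 + 18 = 21.

21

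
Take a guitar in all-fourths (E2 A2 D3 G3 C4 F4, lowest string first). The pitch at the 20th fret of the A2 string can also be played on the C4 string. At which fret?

A2 at fret 20 is A2 + 20 semitones = F4.
The open C4 string is 15 semitones above the open A2, so the same pitch on the C4 string lies at fret 20 − 15 = 5.

5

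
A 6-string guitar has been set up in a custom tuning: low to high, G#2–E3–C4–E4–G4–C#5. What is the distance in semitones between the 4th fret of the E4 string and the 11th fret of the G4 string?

10 semitones

E4 at fret 4 → G#4 (MIDI 68); G4 at fret 11 → F#5 (MIDI 78).
68 − 78 = -10, so the two pitches are 10 semitones apart, with F#5 the higher.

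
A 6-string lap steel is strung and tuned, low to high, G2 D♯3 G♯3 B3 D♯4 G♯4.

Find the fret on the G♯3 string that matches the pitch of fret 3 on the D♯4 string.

Fret 3 on D♯4 is MIDI 63 + 3 = 66 (F♯4). On the G♯3 string (open MIDI 56), that pitch is 66 − 56 = fret 10.

10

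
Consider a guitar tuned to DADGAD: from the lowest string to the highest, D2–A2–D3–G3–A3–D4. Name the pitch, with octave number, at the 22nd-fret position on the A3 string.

A3 is MIDI 57. Adding 22 gives 79, which is G5.

G5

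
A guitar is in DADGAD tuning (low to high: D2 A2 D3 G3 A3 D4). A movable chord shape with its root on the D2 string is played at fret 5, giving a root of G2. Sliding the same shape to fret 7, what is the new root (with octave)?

A2

Moving from fret 5 to fret 7 shifts the root by 2 semitones.
G2 up 2 semitones is A2.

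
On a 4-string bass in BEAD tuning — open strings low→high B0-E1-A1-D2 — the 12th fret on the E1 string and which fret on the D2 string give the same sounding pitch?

Fret 12 on E1 is MIDI 28 + 12 = 40 (E2). On the D2 string (open MIDI 38), that pitch is 40 − 38 = fret 2.

2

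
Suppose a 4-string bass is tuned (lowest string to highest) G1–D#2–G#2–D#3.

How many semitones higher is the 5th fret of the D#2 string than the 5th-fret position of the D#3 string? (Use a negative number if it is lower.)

D#2 at fret 5 → G#2 (MIDI 44); D#3 at fret 5 → G#3 (MIDI 56).
44 − 56 = -12, so the two pitches are 12 semitones apart.

-12 semitones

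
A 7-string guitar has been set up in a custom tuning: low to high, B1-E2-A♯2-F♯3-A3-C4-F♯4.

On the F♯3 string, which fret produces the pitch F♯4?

F♯4 is 12 semitones above the open F♯3 (F#–G–G#–A–…–E–F–F#), so it sits at fret 12.

12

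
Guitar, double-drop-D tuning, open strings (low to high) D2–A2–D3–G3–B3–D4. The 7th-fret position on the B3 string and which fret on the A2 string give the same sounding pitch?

B3 at fret 7 is B3 + 7 semitones = F#4.
The open A2 string is 14 semitones below the open B3, so the same pitch on the A2 string lies at fret 7 + 14 = 21.

21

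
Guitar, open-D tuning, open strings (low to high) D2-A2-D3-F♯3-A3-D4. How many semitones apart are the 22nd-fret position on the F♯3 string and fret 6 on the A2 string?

25 semitones

F♯3 at fret 22 → E5 (MIDI 76); A2 at fret 6 → D♯3 (MIDI 51).
76 − 51 = 25, so the two pitches are 25 semitones apart, with E5 the higher.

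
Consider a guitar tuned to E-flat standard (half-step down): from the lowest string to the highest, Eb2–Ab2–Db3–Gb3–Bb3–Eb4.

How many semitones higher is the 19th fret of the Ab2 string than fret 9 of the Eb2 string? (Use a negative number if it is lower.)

15 semitones

Ab2 at fret 19 → Eb4 (MIDI 63); Eb2 at fret 9 → C3 (MIDI 48).
63 − 48 = 15, so the two pitches are 15 semitones apart.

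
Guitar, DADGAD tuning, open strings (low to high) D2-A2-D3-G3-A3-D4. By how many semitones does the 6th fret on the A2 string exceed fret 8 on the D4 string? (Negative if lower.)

A2 at fret 6 → D#3 (MIDI 51); D4 at fret 8 → A#4 (MIDI 70).
51 − 70 = -19, so the two pitches are 19 semitones apart.

-19 semitones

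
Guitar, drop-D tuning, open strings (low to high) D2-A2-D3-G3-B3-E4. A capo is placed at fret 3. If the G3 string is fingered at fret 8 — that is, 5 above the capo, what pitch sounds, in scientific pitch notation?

The capo raises the open G3 by 3 semitones to A♯3; fretting 5 more gives G3 + 3 + 5 = G3 + 8 semitones = D♯4.

D♯4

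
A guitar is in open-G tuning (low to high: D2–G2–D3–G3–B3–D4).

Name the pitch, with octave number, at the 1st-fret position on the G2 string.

G#2

G2 is MIDI 43. Adding 1 gives 44, which is G#2.
(Equivalently spelled Ab2.)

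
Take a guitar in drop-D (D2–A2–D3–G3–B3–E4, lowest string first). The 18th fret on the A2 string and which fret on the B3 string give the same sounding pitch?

4

Fret 18 on A2 is MIDI 45 + 18 = 63 (D#4). On the B3 string (open MIDI 59), that pitch is 63 − 59 = fret 4.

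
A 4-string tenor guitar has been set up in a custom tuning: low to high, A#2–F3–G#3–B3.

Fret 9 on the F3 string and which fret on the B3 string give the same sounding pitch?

F3 at fret 9 is F3 + 9 semitones = D4.
The open B3 string is 6 semitones above the open F3, so the same pitch on the B3 string lies at fret 9 − 6 = 3.

3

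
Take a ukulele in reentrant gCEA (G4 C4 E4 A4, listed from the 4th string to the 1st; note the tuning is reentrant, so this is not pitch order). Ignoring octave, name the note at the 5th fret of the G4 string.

C

G4 is MIDI 67. Adding 5 gives 72; 72 mod 12 = 0, i.e. C.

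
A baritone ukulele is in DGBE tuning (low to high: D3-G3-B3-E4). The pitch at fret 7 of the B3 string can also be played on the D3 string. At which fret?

Fret 7 on B3 is MIDI 59 + 7 = 66 (F#4). On the D3 string (open MIDI 50), that pitch is 66 − 50 = fret 16.

16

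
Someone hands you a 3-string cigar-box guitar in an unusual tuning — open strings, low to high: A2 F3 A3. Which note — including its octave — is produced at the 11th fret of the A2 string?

A2 is MIDI 45. Adding 11 gives 56, which is Ab3.

Ab3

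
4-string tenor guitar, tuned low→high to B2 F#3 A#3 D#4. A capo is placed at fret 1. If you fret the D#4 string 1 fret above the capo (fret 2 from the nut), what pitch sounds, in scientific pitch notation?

F4

The capo raises the open D#4 by 1 semitone to E4; fretting 1 more gives D#4 + 1 + 1 = D#4 + 2 semitones = F4.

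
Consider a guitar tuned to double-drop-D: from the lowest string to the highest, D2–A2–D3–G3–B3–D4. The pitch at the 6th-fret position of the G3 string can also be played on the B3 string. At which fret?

Fret 6 on G3 is MIDI 55 + 6 = 61 (C♯4). On the B3 string (open MIDI 59), that pitch is 61 − 59 = fret 2.

2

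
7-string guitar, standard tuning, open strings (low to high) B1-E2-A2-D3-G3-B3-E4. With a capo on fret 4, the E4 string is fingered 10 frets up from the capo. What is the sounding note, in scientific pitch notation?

The capo raises the open E4 by 4 semitones to G♯4; fretting 10 more gives E4 + 4 + 10 = E4 + 14 semitones = F♯5.
(Also written G♭.)

F♯5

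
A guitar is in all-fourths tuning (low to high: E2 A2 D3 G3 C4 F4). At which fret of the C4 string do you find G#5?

G#5 is 20 semitones above the open C4 (C–C#–D–D#–…–F#–G–G#), so it sits at fret 20.

20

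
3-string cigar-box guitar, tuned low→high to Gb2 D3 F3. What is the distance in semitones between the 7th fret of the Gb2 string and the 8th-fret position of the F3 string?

12 semitones

Gb2 at fret 7 → Db3 (MIDI 49); F3 at fret 8 → Db4 (MIDI 61).
49 − 61 = -12, so the two pitches are 12 semitones apart, with Db4 the higher.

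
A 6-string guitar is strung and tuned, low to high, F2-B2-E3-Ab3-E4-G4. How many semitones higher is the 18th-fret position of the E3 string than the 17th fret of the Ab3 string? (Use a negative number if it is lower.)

E3 at fret 18 → Bb4 (MIDI 70); Ab3 at fret 17 → Db5 (MIDI 73).
70 − 73 = -3, so the two pitches are 3 semitones apart.

-3 semitones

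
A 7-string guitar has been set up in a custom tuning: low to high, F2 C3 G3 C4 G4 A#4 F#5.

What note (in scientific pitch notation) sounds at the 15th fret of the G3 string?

Each fret is one semitone, so G3 + 15 = A#4.
(Equivalently spelled Bb4.)

A#4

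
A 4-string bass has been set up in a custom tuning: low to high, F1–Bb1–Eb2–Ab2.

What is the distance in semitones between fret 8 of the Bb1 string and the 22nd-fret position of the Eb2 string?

19 semitones

Bb1 at fret 8 → Gb2 (MIDI 42); Eb2 at fret 22 → Db4 (MIDI 61).
42 − 61 = -19, so the two pitches are 19 semitones apart, with Db4 the higher.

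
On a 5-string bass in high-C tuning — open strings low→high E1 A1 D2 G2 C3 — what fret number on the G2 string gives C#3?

C#3 is 6 semitones above the open G2 (G–G#–A–A#–B–C–C#), so it sits at fret 6.

6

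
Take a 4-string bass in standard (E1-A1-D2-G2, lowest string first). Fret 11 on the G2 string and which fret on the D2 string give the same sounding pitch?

16

G2 at fret 11 is G2 + 11 semitones = F♯3.
The open D2 string is 5 semitones below the open G2, so the same pitch on the D2 string lies at fret 11 + 5 = 16.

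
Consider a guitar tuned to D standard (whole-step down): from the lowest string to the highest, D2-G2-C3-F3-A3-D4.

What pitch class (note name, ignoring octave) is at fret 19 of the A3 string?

E

The open A3 string plus 19 semitones: A–A#–B–C–…–D–D#–E.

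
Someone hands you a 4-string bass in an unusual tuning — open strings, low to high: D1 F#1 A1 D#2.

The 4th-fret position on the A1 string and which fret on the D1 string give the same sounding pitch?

11

A1 at fret 4 is A1 + 4 semitones = C#2.
The open D1 string is 7 semitones below the open A1, so the same pitch on the D1 string lies at fret 4 + 7 = 11.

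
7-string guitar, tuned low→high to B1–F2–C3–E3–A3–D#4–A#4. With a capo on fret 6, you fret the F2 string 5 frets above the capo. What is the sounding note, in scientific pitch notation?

E3

The capo raises the open F2 by 6 semitones to B2; fretting 5 more gives F2 + 6 + 5 = F2 + 11 semitones = E3.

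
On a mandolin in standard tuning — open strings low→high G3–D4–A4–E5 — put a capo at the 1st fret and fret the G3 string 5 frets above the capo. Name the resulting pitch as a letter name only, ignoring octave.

C#

The capo raises the open G3 by 1 semitone to G#3; fretting 5 more gives G3 + 1 + 5 = G3 + 6 semitones, landing on C#.
(Also written Db.)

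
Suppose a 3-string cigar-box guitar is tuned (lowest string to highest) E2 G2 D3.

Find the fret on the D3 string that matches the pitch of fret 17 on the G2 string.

10

G2 at fret 17 is G2 + 17 semitones = C4.
The open D3 string is 7 semitones above the open G2, so the same pitch on the D3 string lies at fret 17 − 7 = 10.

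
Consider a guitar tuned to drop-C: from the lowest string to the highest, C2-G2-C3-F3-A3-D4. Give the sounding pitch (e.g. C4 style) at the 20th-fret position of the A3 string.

F5

A3 is MIDI 57. Adding 20 gives 77, which is F5.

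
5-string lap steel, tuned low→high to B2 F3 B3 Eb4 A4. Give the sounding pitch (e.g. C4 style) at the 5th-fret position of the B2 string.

E3

The open B2 string plus 5 semitones: B–C–Db–D–Eb–E.
The walk passes from B into C once, so the octave number goes from 2 to 3.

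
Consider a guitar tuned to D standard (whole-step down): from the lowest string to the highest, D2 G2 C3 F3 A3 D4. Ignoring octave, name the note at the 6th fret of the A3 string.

A3 is MIDI 57. Adding 6 gives 63; 63 mod 12 = 3, i.e. D#.

D#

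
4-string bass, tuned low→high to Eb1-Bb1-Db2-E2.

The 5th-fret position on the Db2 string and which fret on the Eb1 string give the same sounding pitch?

15

Db2 at fret 5 is Db2 + 5 semitones = Gb2.
The open Eb1 string is 10 semitones below the open Db2, so the same pitch on the Eb1 string lies at fret 5 + 10 = 15.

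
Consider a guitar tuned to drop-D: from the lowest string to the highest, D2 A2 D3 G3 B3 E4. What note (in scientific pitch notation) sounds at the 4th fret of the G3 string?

B3

G3 is MIDI 55. Adding 4 gives 59, which is B3.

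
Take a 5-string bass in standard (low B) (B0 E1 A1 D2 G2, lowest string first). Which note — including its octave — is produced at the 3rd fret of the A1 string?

C2

Each fret is one semitone, so A1 + 3 = C2.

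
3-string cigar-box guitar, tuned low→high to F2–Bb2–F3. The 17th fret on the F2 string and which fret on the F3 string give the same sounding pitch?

F2 at fret 17 is F2 + 17 semitones = Bb3.
The open F3 string is 12 semitones above the open F2, so the same pitch on the F3 string lies at fret 17 − 12 = 5.

5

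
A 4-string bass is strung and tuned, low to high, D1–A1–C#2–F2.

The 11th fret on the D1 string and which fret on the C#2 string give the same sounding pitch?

Fret 11 on D1 is MIDI 26 + 11 = 37 (C#2). On the C#2 string (open MIDI 37), that pitch is 37 − 37 = fret 0.

0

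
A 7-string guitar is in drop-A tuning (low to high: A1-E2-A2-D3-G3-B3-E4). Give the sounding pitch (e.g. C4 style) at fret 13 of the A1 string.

A#2

The open A1 string plus 13 semitones: A–A#–B–C–…–G#–A–A#.
The walk passes from B into C once, so the octave number goes from 1 to 2.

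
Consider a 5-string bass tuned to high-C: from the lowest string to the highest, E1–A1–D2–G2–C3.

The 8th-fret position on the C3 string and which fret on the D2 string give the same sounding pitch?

18

C3 at fret 8 is C3 + 8 semitones = G#3.
The open D2 string is 10 semitones below the open C3, so the same pitch on the D2 string lies at fret 8 + 10 = 18.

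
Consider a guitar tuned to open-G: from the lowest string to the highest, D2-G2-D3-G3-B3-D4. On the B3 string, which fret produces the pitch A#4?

11

A#4 is 11 semitones above the open B3 (B–C–C#–D–…–G#–A–A#), so it sits at fret 11.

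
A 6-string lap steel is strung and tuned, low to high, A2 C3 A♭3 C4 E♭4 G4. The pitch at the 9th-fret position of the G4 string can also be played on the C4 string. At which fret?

Fret 9 on G4 is MIDI 67 + 9 = 76 (E5). On the C4 string (open MIDI 60), that pitch is 76 − 60 = fret 16.

16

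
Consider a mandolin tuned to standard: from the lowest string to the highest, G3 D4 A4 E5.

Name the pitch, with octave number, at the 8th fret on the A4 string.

The open A4 string plus 8 semitones: A–A#–B–C–C#–D–D#–E–F.
The walk passes from B into C once, so the octave number goes from 4 to 5.

F5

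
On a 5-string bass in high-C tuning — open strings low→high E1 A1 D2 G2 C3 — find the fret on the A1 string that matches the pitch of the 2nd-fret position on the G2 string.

Fret 2 on G2 is MIDI 43 + 2 = 45 (A2). On the A1 string (open MIDI 33), that pitch is 45 − 33 = fret 12.

12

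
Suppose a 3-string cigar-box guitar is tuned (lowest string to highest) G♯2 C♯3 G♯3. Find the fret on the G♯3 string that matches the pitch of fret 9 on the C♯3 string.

2

Fret 9 on C♯3 is MIDI 49 + 9 = 58 (A♯3). On the G♯3 string (open MIDI 56), that pitch is 58 − 56 = fret 2.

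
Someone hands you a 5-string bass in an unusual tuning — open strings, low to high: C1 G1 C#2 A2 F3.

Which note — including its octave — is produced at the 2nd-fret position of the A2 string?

The open A2 string plus 2 semitones: A–A#–B.
No B→C boundary is crossed, so the octave stays at 2.

B2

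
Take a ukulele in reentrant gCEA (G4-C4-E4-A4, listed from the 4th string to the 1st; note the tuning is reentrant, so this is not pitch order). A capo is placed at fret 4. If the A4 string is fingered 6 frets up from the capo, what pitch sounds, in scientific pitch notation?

G5

The capo raises the open A4 by 4 semitones to C♯5; fretting 6 more gives A4 + 4 + 6 = A4 + 10 semitones = G5.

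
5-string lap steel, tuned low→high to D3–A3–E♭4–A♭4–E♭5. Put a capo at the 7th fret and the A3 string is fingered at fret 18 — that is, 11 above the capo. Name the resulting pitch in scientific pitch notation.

The capo raises the open A3 by 7 semitones to E4; fretting 11 more gives A3 + 7 + 11 = A3 + 18 semitones = E♭5.
(Also written D♯.)

E♭5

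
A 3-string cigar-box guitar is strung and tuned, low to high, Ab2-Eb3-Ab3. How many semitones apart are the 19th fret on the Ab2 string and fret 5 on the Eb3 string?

Ab2 at fret 19 → Eb4 (MIDI 63); Eb3 at fret 5 → Ab3 (MIDI 56).
63 − 56 = 7, so the two pitches are 7 semitones apart, with Eb4 the higher.

7 semitones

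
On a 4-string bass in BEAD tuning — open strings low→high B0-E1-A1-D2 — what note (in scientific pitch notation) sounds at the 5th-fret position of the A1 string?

D2

Each fret is one semitone, so A1 + 5 = D2.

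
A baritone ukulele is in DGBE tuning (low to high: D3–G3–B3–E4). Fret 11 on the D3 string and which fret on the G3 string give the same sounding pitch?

6

D3 at fret 11 is D3 + 11 semitones = C#4.
The open G3 string is 5 semitones above the open D3, so the same pitch on the G3 string lies at fret 11 − 5 = 6.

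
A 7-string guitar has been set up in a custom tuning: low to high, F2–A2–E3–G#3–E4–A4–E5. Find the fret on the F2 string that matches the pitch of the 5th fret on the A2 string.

Fret 5 on A2 is MIDI 45 + 5 = 50 (D3). On the F2 string (open MIDI 41), that pitch is 50 − 41 = fret 9.

9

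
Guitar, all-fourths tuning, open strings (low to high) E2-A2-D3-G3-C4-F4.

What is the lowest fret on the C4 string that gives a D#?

3

From C4, count semitones up the chromatic scale until reaching D#: C–C#–D–D# — 3 steps.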